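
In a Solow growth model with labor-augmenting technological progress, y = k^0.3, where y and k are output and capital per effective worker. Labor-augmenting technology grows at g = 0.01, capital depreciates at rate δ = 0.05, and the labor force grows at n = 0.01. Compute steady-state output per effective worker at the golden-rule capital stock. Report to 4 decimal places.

Capital per effective worker breaks even when investment replaces (n + g + δ)·k; here n + g + δ = 0.07.
Golden rule sets MPK = n+g+δ: 0.3·k^(0.3−1) = 0.07, so k_gold = (0.3/0.07)^(1/0.7) ≈ 7.9963.
Output: y_gold = k_gold^0.3 = 7.9963^0.3 ≈ 1.8658.

y_gold ≈ 1.8658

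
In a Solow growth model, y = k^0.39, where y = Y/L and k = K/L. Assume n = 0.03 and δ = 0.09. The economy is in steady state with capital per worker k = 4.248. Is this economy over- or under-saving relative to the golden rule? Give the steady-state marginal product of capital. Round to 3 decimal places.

under-saving; MPK ≈ 0.161

Capital per worker breaks even when investment replaces (n + δ)·k; here n + δ = 0.12.
MPK = 0.39·k^(0.39−1) = 0.39·4.248^(-0.61) ≈ 0.1614.
MPK > 0.12, so the economy is dynamically efficient (under-saving).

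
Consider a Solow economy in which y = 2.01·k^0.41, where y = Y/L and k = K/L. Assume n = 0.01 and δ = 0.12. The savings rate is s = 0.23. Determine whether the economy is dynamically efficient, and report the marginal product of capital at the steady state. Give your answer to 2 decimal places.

n + δ = 0.01 + 0.12 = 0.13.
Steady-state k*: s·A·k^0.41 = 0.13·k gives k* = (0.23·2.01/0.13)^(1/0.59) ≈ 8.5875.
MPK = 0.41·2.01·8.5875^(-0.59) ≈ 0.2317.
MPK > n+δ = 0.13, so the economy is dynamically efficient (under-saving).

dynamically efficient; MPK ≈ 0.23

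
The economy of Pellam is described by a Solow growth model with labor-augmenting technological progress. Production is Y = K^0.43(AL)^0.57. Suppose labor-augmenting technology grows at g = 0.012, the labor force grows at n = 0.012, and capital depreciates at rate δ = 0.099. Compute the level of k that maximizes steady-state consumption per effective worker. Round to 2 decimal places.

n + g + δ = 0.012 + 0.012 + 0.099 = 0.123.
Golden rule sets MPK = n+g+δ: 0.43·k^(0.43−1) = 0.123, so k_gold = (0.43/0.123)^(1/0.57) ≈ 8.9871.

k_gold ≈ 8.99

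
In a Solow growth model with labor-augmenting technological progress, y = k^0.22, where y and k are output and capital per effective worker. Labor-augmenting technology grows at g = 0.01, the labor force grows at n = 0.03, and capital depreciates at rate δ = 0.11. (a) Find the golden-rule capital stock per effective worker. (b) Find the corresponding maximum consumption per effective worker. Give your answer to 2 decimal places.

n + g + δ = 0.03 + 0.01 + 0.11 = 0.15.
Maximizing c = f(k) − (n+g+δ)·k gives f'(k) = n+g+δ, i.e. 0.22·k^(0.22−1) = 0.15, so k_gold = (0.22/0.15)^(1/0.78) ≈ 1.6340.
y_gold = 1.6340^0.22 ≈ 1.1141; c_gold = y_gold − 0.15·k_gold ≈ 0.8690.

(a) k_gold ≈ 1.63; (b) c_gold ≈ 0.87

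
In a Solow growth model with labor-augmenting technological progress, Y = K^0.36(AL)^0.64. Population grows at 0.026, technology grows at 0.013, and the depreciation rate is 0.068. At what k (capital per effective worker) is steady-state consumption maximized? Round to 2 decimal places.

k_gold ≈ 6.66

The effective depreciation rate is n + g + δ = 0.026 + 0.013 + 0.068 = 0.107.
At the golden rule the marginal product of capital equals n+g+δ: 0.36·k^(0.36−1) = 0.107. Solving, k_gold = (0.36/0.107)^(1/0.64) ≈ 6.6575.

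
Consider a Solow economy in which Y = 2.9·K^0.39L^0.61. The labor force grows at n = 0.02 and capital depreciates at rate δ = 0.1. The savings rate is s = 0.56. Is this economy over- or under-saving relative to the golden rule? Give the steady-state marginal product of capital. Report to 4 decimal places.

over-saving; MPK ≈ 0.0836

n + δ = 0.02 + 0.1 = 0.12.
Steady-state k*: s·A·k^0.39 = 0.12·k gives k* = (0.56·2.9/0.12)^(1/0.61) ≈ 71.5751.
MPK = 0.39·2.9·71.5751^(-0.61) ≈ 0.0836.
MPK < n+δ = 0.12, so the economy is dynamically inefficient (over-saving).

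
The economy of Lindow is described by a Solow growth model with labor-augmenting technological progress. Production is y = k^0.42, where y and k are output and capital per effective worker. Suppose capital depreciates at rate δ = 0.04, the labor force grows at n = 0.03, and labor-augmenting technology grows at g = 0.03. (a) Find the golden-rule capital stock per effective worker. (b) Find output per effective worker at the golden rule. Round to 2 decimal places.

(a) k_gold ≈ 11.87; (b) y_gold ≈ 2.83

Break-even investment rate: n + g + δ = 0.03 + 0.03 + 0.04 = 0.1.
Setting f'(k) = n+g+δ gives 0.42·k^(0.42−1) = 0.1, hence k_gold = (0.42/0.1)^(1/0.58) ≈ 11.8732.
y_gold = 11.8732^0.42 ≈ 2.8270.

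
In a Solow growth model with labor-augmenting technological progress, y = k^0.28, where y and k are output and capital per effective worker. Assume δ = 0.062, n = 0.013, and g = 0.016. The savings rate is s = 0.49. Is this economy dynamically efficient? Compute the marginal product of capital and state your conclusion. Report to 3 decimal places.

dynamically inefficient; MPK ≈ 0.052

The effective depreciation rate is n + g + δ = 0.013 + 0.016 + 0.062 = 0.091.
Steady-state k*: s·k^0.28 = 0.091·k gives k* = (0.49/0.091)^(1/0.72) ≈ 10.3632.
MPK = 0.28·10.3632^(-0.72) ≈ 0.0520.
MPK < n+g+δ = 0.091, so the economy is dynamically inefficient (over-saving).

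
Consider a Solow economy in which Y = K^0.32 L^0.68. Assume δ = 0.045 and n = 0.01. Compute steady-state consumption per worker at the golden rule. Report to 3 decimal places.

Break-even investment rate: n + δ = 0.01 + 0.045 = 0.055.
Maximizing c = f(k) − (n+δ)·k gives f'(k) = n+δ, i.e. 0.32·k^(0.32−1) = 0.055, so k_gold = (0.32/0.055)^(1/0.68) ≈ 13.3256.
y_gold = 13.3256^0.32 ≈ 2.2903.
c_gold = y_gold − (n+δ)·k_gold = 2.2903 − 0.055·13.3256 ≈ 1.5574.

c_gold ≈ 1.557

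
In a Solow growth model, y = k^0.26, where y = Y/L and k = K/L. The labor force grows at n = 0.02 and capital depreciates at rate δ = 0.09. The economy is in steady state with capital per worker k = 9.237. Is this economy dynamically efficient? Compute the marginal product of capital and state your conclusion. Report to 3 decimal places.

Break-even investment rate: n + δ = 0.02 + 0.09 = 0.11.
MPK = 0.26·k^(0.26−1) = 0.26·9.237^(-0.74) ≈ 0.0502.
MPK < 0.11, so the economy is dynamically inefficient (over-saving).

dynamically inefficient; MPK ≈ 0.050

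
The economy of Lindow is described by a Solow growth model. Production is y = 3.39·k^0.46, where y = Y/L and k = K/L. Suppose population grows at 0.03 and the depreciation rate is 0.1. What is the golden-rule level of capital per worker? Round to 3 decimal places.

k_gold ≈ 99.581

The effective depreciation rate is n + δ = 0.03 + 0.1 = 0.13.
Golden rule sets MPK = n+δ: 0.46·3.39·k^(0.46−1) = 0.13, so k_gold = (0.46·3.39/0.13)^(1/0.54) ≈ 99.5805.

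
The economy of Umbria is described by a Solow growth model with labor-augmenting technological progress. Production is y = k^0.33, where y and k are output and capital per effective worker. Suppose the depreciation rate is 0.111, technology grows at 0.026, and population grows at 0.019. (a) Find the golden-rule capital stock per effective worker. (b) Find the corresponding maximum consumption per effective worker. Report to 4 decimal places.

n + g + δ = 0.019 + 0.026 + 0.111 = 0.156.
Golden rule sets MPK = n+g+δ: 0.33·k^(0.33−1) = 0.156, so k_gold = (0.33/0.156)^(1/0.67) ≈ 3.0595.
y_gold = 3.0595^0.33 ≈ 1.4463; c_gold = y_gold − 0.156·k_gold ≈ 0.9690.

(a) k_gold ≈ 3.0595; (b) c_gold ≈ 0.9690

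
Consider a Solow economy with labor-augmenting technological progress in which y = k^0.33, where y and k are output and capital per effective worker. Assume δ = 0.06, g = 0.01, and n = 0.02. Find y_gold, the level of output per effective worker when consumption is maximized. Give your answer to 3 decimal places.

Capital per effective worker breaks even when investment replaces (n + g + δ)·k; here n + g + δ = 0.09.
Golden rule sets MPK = n+g+δ: 0.33·k^(0.33−1) = 0.09, so k_gold = (0.33/0.09)^(1/0.67) ≈ 6.9534.
Output: y_gold = k_gold^0.33 = 6.9534^0.33 ≈ 1.8964.

y_gold ≈ 1.896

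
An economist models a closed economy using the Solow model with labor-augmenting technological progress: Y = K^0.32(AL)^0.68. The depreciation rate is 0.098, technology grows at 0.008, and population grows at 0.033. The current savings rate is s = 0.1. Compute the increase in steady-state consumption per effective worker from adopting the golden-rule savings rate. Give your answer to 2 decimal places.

Break-even investment rate: n + g + δ = 0.033 + 0.008 + 0.098 = 0.139.
Current steady state (s = 0.1): k* = (0.1/0.139)^(1/0.68) ≈ 0.6161, y* = 0.6161^0.32 ≈ 0.8564, c* = (1−0.1)·0.8564 ≈ 0.7708.
Maximizing c = f(k) − (n+g+δ)·k gives f'(k) = n+g+δ, i.e. 0.32·k^(0.32−1) = 0.139, so k_gold = (0.32/0.139)^(1/0.68) ≈ 3.4084.
y_gold = 3.4084^0.32 ≈ 1.4805, c_gold = y_gold − 0.139·k_gold ≈ 1.0068.
Gain: Δc = 1.0068 − 0.7708 ≈ 0.2360.

Δc ≈ 0.24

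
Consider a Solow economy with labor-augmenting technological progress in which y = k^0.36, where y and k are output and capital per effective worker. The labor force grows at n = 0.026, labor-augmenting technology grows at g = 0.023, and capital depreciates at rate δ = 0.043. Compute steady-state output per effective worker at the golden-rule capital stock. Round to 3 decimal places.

n + g + δ = 0.026 + 0.023 + 0.043 = 0.092.
At the golden rule the marginal product of capital equals n+g+δ: 0.36·k^(0.36−1) = 0.092. Solving, k_gold = (0.36/0.092)^(1/0.64) ≈ 8.4295.
Output: y_gold = k_gold^0.36 = 8.4295^0.36 ≈ 2.1542.

y_gold ≈ 2.154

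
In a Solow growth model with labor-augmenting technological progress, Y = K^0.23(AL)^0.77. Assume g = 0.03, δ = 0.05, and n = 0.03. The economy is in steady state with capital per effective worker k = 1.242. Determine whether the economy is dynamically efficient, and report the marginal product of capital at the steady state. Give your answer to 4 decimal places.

dynamically efficient; MPK ≈ 0.1946

Break-even investment rate: n + g + δ = 0.03 + 0.03 + 0.05 = 0.11.
MPK = 0.23·k^(0.23−1) = 0.23·1.242^(-0.77) ≈ 0.1946.
MPK > 0.11, so the economy is dynamically efficient (under-saving).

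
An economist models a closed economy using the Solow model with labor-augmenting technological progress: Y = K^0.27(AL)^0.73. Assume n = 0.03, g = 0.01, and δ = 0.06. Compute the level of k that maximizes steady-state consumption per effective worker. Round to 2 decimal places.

The effective depreciation rate is n + g + δ = 0.03 + 0.01 + 0.06 = 0.1.
Setting f'(k) = n+g+δ gives 0.27·k^(0.27−1) = 0.1, hence k_gold = (0.27/0.1)^(1/0.73) ≈ 3.8986.

k_gold ≈ 3.90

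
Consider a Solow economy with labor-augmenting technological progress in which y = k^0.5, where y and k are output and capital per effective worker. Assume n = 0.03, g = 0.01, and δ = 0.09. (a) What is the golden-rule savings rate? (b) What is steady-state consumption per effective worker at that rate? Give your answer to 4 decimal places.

The effective depreciation rate is n + g + δ = 0.03 + 0.01 + 0.09 = 0.13.
For Cobb-Douglas, s_gold equals capital's share: s_gold = 0.5.
Maximizing c = f(k) − (n+g+δ)·k gives f'(k) = n+g+δ, i.e. 0.5·k^(0.5−1) = 0.13, so k_gold = (0.5/0.13)^(1/0.5) ≈ 14.7929.
y_gold = 14.7929^0.5 ≈ 3.8462; c_gold = (1−0.5)·y_gold ≈ 1.9231.

(a) s_gold = 0.5000; (b) c_gold ≈ 1.9231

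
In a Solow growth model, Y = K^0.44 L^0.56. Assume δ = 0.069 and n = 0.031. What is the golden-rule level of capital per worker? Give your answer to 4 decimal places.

k_gold ≈ 14.0936

Break-even investment rate: n + δ = 0.031 + 0.069 = 0.1.
At the golden rule the marginal product of capital equals n+δ: 0.44·k^(0.44−1) = 0.1. Solving, k_gold = (0.44/0.1)^(1/0.56) ≈ 14.0936.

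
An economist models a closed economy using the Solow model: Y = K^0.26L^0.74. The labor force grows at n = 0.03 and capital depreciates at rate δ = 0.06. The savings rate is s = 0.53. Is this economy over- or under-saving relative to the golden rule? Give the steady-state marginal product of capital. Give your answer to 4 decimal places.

over-saving; MPK ≈ 0.0442

Capital per worker breaks even when investment replaces (n + δ)·k; here n + δ = 0.09.
Steady-state k*: s·k^0.26 = 0.09·k gives k* = (0.53/0.09)^(1/0.74) ≈ 10.9796.
MPK = 0.26·10.9796^(-0.74) ≈ 0.0442.
MPK < n+δ = 0.09, so the economy is dynamically inefficient (over-saving).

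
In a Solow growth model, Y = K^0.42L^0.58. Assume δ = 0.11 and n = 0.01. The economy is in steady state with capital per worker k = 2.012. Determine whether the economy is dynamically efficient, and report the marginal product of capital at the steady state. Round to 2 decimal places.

The effective depreciation rate is n + δ = 0.01 + 0.11 = 0.12.
MPK = 0.42·k^(0.42−1) = 0.42·2.012^(-0.58) ≈ 0.2800.
MPK > 0.12, so the economy is dynamically efficient (under-saving).

dynamically efficient; MPK ≈ 0.28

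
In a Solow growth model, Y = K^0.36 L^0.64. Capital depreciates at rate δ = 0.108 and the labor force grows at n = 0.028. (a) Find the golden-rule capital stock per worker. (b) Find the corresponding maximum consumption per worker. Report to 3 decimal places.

(a) k_gold ≈ 4.577; (b) c_gold ≈ 1.107

n + δ = 0.028 + 0.108 = 0.136.
Maximizing c = f(k) − (n+δ)·k gives f'(k) = n+δ, i.e. 0.36·k^(0.36−1) = 0.136, so k_gold = (0.36/0.136)^(1/0.64) ≈ 4.5769.
y_gold = 4.5769^0.36 ≈ 1.7290; c_gold = y_gold − 0.136·k_gold ≈ 1.1066.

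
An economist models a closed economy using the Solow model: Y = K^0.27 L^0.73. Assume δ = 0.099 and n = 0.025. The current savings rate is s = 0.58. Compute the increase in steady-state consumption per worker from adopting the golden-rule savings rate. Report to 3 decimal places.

Capital per worker breaks even when investment replaces (n + δ)·k; here n + δ = 0.124.
Current steady state (s = 0.58): k* = (0.58/0.124)^(1/0.73) ≈ 8.2759, y* = 8.2759^0.27 ≈ 1.7693, c* = (1−0.58)·1.7693 ≈ 0.7431.
At the golden rule the marginal product of capital equals n+δ: 0.27·k^(0.27−1) = 0.124. Solving, k_gold = (0.27/0.124)^(1/0.73) ≈ 2.9036.
y_gold = 2.9036^0.27 ≈ 1.3335, c_gold = y_gold − 0.124·k_gold ≈ 0.9735.
Gain: Δc = 0.9735 − 0.7431 ≈ 0.2303.

Δc ≈ 0.230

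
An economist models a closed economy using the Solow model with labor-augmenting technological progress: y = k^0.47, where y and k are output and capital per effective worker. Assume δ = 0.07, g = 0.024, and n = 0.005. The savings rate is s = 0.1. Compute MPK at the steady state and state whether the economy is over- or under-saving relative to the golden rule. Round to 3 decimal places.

Break-even investment rate: n + g + δ = 0.005 + 0.024 + 0.07 = 0.099.
Steady-state k*: s·k^0.47 = 0.099·k gives k* = (0.1/0.099)^(1/0.53) ≈ 1.0191.
MPK = 0.47·1.0191^(-0.53) ≈ 0.4653.
MPK > n+g+δ = 0.099, so the economy is dynamically efficient (under-saving).

under-saving; MPK ≈ 0.465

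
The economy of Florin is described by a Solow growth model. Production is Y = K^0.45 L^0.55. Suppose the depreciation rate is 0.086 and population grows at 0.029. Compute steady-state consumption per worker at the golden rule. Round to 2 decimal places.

n + δ = 0.029 + 0.086 = 0.115.
Maximizing c = f(k) − (n+δ)·k gives f'(k) = n+δ, i.e. 0.45·k^(0.45−1) = 0.115, so k_gold = (0.45/0.115)^(1/0.55) ≈ 11.9481.
y_gold = 11.9481^0.45 ≈ 3.0534.
c_gold = y_gold − (n+δ)·k_gold = 3.0534 − 0.115·11.9481 ≈ 1.6794.

c_gold ≈ 1.68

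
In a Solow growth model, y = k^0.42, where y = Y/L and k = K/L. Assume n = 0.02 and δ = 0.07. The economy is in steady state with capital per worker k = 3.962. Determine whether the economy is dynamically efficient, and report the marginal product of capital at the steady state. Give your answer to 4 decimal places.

The effective depreciation rate is n + δ = 0.02 + 0.07 = 0.09.
MPK = 0.42·k^(0.42−1) = 0.42·3.962^(-0.58) ≈ 0.1890.
MPK > 0.09, so the economy is dynamically efficient (under-saving).

dynamically efficient; MPK ≈ 0.1890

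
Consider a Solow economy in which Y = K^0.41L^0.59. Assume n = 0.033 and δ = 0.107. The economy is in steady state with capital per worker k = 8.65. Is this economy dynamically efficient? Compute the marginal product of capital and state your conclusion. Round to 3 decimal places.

Capital per worker breaks even when investment replaces (n + δ)·k; here n + δ = 0.14.
MPK = 0.41·k^(0.41−1) = 0.41·8.65^(-0.59) ≈ 0.1148.
MPK < 0.14, so the economy is dynamically inefficient (over-saving).

dynamically inefficient; MPK ≈ 0.115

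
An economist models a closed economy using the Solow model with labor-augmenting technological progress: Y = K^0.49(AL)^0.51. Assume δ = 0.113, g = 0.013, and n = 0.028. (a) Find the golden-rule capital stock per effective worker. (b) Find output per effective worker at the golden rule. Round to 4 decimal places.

Break-even investment rate: n + g + δ = 0.028 + 0.013 + 0.113 = 0.154.
Maximizing c = f(k) − (n+g+δ)·k gives f'(k) = n+g+δ, i.e. 0.49·k^(0.49−1) = 0.154, so k_gold = (0.49/0.154)^(1/0.51) ≈ 9.6747.
y_gold = 9.6747^0.49 ≈ 3.0406.

(a) k_gold ≈ 9.6747; (b) y_gold ≈ 3.0406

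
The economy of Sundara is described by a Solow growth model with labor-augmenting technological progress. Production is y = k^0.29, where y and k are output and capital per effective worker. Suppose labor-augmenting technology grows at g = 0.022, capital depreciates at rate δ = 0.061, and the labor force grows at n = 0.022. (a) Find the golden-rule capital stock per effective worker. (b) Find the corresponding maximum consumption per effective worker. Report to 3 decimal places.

(a) k_gold ≈ 4.182; (b) c_gold ≈ 1.075

Capital per effective worker breaks even when investment replaces (n + g + δ)·k; here n + g + δ = 0.105.
Golden rule sets MPK = n+g+δ: 0.29·k^(0.29−1) = 0.105, so k_gold = (0.29/0.105)^(1/0.71) ≈ 4.1824.
y_gold = 4.1824^0.29 ≈ 1.5143; c_gold = y_gold − 0.105·k_gold ≈ 1.0752.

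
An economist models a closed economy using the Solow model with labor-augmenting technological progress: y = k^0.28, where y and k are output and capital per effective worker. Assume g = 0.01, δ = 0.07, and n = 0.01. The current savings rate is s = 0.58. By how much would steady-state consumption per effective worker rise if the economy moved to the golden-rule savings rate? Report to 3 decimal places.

Δc ≈ 0.253

Capital per effective worker breaks even when investment replaces (n + g + δ)·k; here n + g + δ = 0.09.
Current steady state (s = 0.58): k* = (0.58/0.09)^(1/0.72) ≈ 13.3005, y* = 13.3005^0.28 ≈ 2.0639, c* = (1−0.58)·2.0639 ≈ 0.8668.
At the golden rule the marginal product of capital equals n+g+δ: 0.28·k^(0.28−1) = 0.09. Solving, k_gold = (0.28/0.09)^(1/0.72) ≈ 4.8373.
y_gold = 4.8373^0.28 ≈ 1.5549, c_gold = y_gold − 0.09·k_gold ≈ 1.1195.
Gain: Δc = 1.1195 − 0.8668 ≈ 0.2527.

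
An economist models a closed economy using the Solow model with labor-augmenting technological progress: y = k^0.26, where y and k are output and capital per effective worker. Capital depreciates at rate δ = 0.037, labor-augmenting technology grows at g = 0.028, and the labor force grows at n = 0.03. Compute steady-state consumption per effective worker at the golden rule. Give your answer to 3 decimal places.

Break-even investment rate: n + g + δ = 0.03 + 0.028 + 0.037 = 0.095.
Maximizing c = f(k) − (n+g+δ)·k gives f'(k) = n+g+δ, i.e. 0.26·k^(0.26−1) = 0.095, so k_gold = (0.26/0.095)^(1/0.74) ≈ 3.8983.
y_gold = 3.8983^0.26 ≈ 1.4244.
c_gold = y_gold − (n+g+δ)·k_gold = 1.4244 − 0.095·3.8983 ≈ 1.0540.

c_gold ≈ 1.054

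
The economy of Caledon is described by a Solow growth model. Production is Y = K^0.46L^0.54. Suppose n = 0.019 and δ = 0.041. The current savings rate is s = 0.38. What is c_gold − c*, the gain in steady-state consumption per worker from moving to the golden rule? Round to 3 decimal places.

The effective depreciation rate is n + δ = 0.019 + 0.041 = 0.06.
Current steady state (s = 0.38): k* = (0.38/0.06)^(1/0.54) ≈ 30.5144, y* = 30.5144^0.46 ≈ 4.8181, c* = (1−0.38)·4.8181 ≈ 2.9872.
Maximizing c = f(k) − (n+δ)·k gives f'(k) = n+δ, i.e. 0.46·k^(0.46−1) = 0.06, so k_gold = (0.46/0.06)^(1/0.54) ≈ 43.4671.
y_gold = 43.4671^0.46 ≈ 5.6696, c_gold = y_gold − 0.06·k_gold ≈ 3.0616.
Gain: Δc = 3.0616 − 2.9872 ≈ 0.0744.

Δc ≈ 0.074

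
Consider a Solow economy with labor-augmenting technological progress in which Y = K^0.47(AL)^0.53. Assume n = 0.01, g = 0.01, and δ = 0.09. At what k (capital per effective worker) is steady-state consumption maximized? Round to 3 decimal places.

The effective depreciation rate is n + g + δ = 0.01 + 0.01 + 0.09 = 0.11.
At the golden rule the marginal product of capital equals n+g+δ: 0.47·k^(0.47−1) = 0.11. Solving, k_gold = (0.47/0.11)^(1/0.53) ≈ 15.4885.

k_gold ≈ 15.489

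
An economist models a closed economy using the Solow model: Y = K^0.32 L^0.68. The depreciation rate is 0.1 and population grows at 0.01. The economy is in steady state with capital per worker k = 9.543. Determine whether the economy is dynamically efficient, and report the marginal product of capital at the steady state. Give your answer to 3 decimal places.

The effective depreciation rate is n + δ = 0.01 + 0.1 = 0.11.
MPK = 0.32·k^(0.32−1) = 0.32·9.543^(-0.68) ≈ 0.0690.
MPK < 0.11, so the economy is dynamically inefficient (over-saving).

dynamically inefficient; MPK ≈ 0.069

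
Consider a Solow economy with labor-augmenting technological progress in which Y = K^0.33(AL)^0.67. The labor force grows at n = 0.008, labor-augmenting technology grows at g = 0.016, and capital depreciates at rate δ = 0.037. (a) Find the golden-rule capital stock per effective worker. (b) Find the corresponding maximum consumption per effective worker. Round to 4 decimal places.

Capital per effective worker breaks even when investment replaces (n + g + δ)·k; here n + g + δ = 0.061.
Golden rule sets MPK = n+g+δ: 0.33·k^(0.33−1) = 0.061, so k_gold = (0.33/0.061)^(1/0.67) ≈ 12.4252.
y_gold = 12.4252^0.33 ≈ 2.2968; c_gold = y_gold − 0.061·k_gold ≈ 1.5388.

(a) k_gold ≈ 12.4252; (b) c_gold ≈ 1.5388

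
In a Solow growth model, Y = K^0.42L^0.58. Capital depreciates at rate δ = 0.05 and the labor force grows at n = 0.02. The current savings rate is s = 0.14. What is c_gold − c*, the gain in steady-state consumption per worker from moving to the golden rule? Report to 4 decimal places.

Break-even investment rate: n + δ = 0.02 + 0.05 = 0.07.
Current steady state (s = 0.14): k* = (0.14/0.07)^(1/0.58) ≈ 3.3038, y* = 3.3038^0.42 ≈ 1.6519, c* = (1−0.14)·1.6519 ≈ 1.4206.
Maximizing c = f(k) − (n+δ)·k gives f'(k) = n+δ, i.e. 0.42·k^(0.42−1) = 0.07, so k_gold = (0.42/0.07)^(1/0.58) ≈ 21.9604.
y_gold = 21.9604^0.42 ≈ 3.6601, c_gold = y_gold − 0.07·k_gold ≈ 2.1228.
Gain: Δc = 2.1228 − 1.4206 ≈ 0.7022.

Δc ≈ 0.7022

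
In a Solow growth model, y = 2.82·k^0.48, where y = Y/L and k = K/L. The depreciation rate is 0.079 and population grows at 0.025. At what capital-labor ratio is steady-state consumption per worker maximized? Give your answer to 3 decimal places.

k_gold ≈ 139.055

The effective depreciation rate is n + δ = 0.025 + 0.079 = 0.104.
Maximizing c = f(k) − (n+δ)·k gives f'(k) = n+δ, i.e. 0.48·2.82·k^(0.48−1) = 0.104, so k_gold = (0.48·2.82/0.104)^(1/0.52) ≈ 139.0550.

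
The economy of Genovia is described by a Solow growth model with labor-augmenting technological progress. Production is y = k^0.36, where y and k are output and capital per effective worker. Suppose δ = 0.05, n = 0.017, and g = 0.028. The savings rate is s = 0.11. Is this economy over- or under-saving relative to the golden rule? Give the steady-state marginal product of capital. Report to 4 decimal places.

under-saving; MPK ≈ 0.3109

n + g + δ = 0.017 + 0.028 + 0.05 = 0.095.
Steady-state k*: s·k^0.36 = 0.095·k gives k* = (0.11/0.095)^(1/0.64) ≈ 1.2574.
MPK = 0.36·1.2574^(-0.64) ≈ 0.3109.
MPK > n+g+δ = 0.095, so the economy is dynamically efficient (under-saving).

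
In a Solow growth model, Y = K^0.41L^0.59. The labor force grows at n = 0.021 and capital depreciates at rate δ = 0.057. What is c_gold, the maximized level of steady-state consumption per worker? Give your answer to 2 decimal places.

c_gold ≈ 1.87

n + δ = 0.021 + 0.057 = 0.078.
Golden rule sets MPK = n+δ: 0.41·k^(0.41−1) = 0.078, so k_gold = (0.41/0.078)^(1/0.59) ≈ 16.6536.
y_gold = 16.6536^0.41 ≈ 3.1682.
c_gold = y_gold − (n+δ)·k_gold = 3.1682 − 0.078·16.6536 ≈ 1.8693.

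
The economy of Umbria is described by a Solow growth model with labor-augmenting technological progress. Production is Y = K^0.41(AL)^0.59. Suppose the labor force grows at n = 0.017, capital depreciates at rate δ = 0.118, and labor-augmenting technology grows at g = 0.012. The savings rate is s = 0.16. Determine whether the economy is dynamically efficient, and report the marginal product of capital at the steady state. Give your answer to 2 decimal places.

dynamically efficient; MPK ≈ 0.38

Capital per effective worker breaks even when investment replaces (n + g + δ)·k; here n + g + δ = 0.147.
Steady-state k*: s·k^0.41 = 0.147·k gives k* = (0.16/0.147)^(1/0.59) ≈ 1.1545.
MPK = 0.41·1.1545^(-0.59) ≈ 0.3767.
MPK > n+g+δ = 0.147, so the economy is dynamically efficient (under-saving).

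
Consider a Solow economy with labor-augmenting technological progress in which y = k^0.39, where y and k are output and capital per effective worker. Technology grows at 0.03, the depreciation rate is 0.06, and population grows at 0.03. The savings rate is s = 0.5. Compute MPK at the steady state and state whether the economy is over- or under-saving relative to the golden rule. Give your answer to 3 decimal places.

over-saving; MPK ≈ 0.094

Capital per effective worker breaks even when investment replaces (n + g + δ)·k; here n + g + δ = 0.12.
Steady-state k*: s·k^0.39 = 0.12·k gives k* = (0.5/0.12)^(1/0.61) ≈ 10.3764.
MPK = 0.39·10.3764^(-0.61) ≈ 0.0936.
MPK < n+g+δ = 0.12, so the economy is dynamically inefficient (over-saving).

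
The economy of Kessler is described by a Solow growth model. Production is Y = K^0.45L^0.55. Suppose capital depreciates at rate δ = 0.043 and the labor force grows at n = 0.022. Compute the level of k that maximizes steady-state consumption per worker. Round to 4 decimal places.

k_gold ≈ 33.7145

The effective depreciation rate is n + δ = 0.022 + 0.043 = 0.065.
Setting f'(k) = n+δ gives 0.45·k^(0.45−1) = 0.065, hence k_gold = (0.45/0.065)^(1/0.55) ≈ 33.7145.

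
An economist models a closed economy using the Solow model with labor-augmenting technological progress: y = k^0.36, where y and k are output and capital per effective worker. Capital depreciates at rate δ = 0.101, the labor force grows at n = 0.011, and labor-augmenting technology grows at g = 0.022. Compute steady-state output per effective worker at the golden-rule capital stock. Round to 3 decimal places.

y_gold ≈ 1.744

n + g + δ = 0.011 + 0.022 + 0.101 = 0.134.
Setting f'(k) = n+g+δ gives 0.36·k^(0.36−1) = 0.134, hence k_gold = (0.36/0.134)^(1/0.64) ≈ 4.6840.
Output: y_gold = k_gold^0.36 = 4.6840^0.36 ≈ 1.7435.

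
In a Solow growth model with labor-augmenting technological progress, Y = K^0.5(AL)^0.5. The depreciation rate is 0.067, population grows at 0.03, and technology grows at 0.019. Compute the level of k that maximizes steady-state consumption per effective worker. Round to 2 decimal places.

k_gold ≈ 18.58

The effective depreciation rate is n + g + δ = 0.03 + 0.019 + 0.067 = 0.116.
Maximizing c = f(k) − (n+g+δ)·k gives f'(k) = n+g+δ, i.e. 0.5·k^(0.5−1) = 0.116, so k_gold = (0.5/0.116)^(1/0.5) ≈ 18.5791.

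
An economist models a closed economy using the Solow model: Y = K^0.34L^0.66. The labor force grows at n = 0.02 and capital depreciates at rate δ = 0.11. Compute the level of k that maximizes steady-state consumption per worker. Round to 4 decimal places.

Break-even investment rate: n + δ = 0.02 + 0.11 = 0.13.
Maximizing c = f(k) − (n+δ)·k gives f'(k) = n+δ, i.e. 0.34·k^(0.34−1) = 0.13, so k_gold = (0.34/0.13)^(1/0.66) ≈ 4.2917.

k_gold ≈ 4.2917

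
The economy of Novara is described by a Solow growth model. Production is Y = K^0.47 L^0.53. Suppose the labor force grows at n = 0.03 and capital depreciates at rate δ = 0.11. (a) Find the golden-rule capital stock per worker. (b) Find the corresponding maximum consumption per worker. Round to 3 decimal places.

(a) k_gold ≈ 9.826; (b) c_gold ≈ 1.551

The effective depreciation rate is n + δ = 0.03 + 0.11 = 0.14.
Golden rule sets MPK = n+δ: 0.47·k^(0.47−1) = 0.14, so k_gold = (0.47/0.14)^(1/0.53) ≈ 9.8264.
y_gold = 9.8264^0.47 ≈ 2.9270; c_gold = y_gold − 0.14·k_gold ≈ 1.5513.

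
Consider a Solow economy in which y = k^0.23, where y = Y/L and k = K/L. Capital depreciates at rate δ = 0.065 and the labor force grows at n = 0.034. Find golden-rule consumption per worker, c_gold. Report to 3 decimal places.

n + δ = 0.034 + 0.065 = 0.099.
At the golden rule the marginal product of capital equals n+δ: 0.23·k^(0.23−1) = 0.099. Solving, k_gold = (0.23/0.099)^(1/0.77) ≈ 2.9884.
y_gold = 2.9884^0.23 ≈ 1.2863.
c_gold = y_gold − (n+δ)·k_gold = 1.2863 − 0.099·2.9884 ≈ 0.9905.

c_gold ≈ 0.990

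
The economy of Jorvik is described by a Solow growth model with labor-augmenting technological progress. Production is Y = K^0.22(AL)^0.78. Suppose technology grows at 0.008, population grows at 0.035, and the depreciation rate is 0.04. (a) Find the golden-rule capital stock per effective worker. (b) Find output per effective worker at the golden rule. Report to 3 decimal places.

(a) k_gold ≈ 3.489; (b) y_gold ≈ 1.316

n + g + δ = 0.035 + 0.008 + 0.04 = 0.083.
Maximizing c = f(k) − (n+g+δ)·k gives f'(k) = n+g+δ, i.e. 0.22·k^(0.22−1) = 0.083, so k_gold = (0.22/0.083)^(1/0.78) ≈ 3.4894.
y_gold = 3.4894^0.22 ≈ 1.3165.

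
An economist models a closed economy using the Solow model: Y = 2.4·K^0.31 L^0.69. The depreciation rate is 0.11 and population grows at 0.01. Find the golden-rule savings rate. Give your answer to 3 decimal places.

The effective depreciation rate is n + δ = 0.01 + 0.11 = 0.12.
At the golden rule MPK = n+δ, and in any Cobb-Douglas steady state s = (n+δ)·k/y = MPK·k/y = capital's share 0.31.

s_gold = 0.310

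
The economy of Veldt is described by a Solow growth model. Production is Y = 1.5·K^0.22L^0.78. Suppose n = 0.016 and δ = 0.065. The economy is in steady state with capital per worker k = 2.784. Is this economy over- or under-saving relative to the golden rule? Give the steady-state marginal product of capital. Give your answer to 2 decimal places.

under-saving; MPK ≈ 0.15

n + δ = 0.016 + 0.065 = 0.081.
MPK = 0.22·1.5·k^(0.22−1) = 0.22·1.5·2.784^(-0.78) ≈ 0.1485.
MPK > 0.081, so the economy is dynamically efficient (under-saving).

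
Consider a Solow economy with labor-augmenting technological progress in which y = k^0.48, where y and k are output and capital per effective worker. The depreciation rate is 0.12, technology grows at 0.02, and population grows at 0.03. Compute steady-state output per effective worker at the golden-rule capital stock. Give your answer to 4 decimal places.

The effective depreciation rate is n + g + δ = 0.03 + 0.02 + 0.12 = 0.17.
Maximizing c = f(k) − (n+g+δ)·k gives f'(k) = n+g+δ, i.e. 0.48·k^(0.48−1) = 0.17, so k_gold = (0.48/0.17)^(1/0.52) ≈ 7.3605.
Output: y_gold = k_gold^0.48 = 7.3605^0.48 ≈ 2.6068.

y_gold ≈ 2.6068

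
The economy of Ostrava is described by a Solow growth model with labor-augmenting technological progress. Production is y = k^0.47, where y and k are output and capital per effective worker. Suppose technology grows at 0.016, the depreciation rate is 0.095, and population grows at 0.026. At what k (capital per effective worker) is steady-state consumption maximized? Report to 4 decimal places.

k_gold ≈ 10.2364

n + g + δ = 0.026 + 0.016 + 0.095 = 0.137.
Maximizing c = f(k) − (n+g+δ)·k gives f'(k) = n+g+δ, i.e. 0.47·k^(0.47−1) = 0.137, so k_gold = (0.47/0.137)^(1/0.53) ≈ 10.2364.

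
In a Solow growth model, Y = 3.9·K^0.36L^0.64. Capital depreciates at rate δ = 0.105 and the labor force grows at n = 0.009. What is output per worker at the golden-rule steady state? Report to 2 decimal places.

n + δ = 0.009 + 0.105 = 0.114.
Golden rule sets MPK = n+δ: 0.36·3.9·k^(0.36−1) = 0.114, so k_gold = (0.36·3.9/0.114)^(1/0.64) ≈ 50.5647.
Output: y_gold = 3.9·k_gold^0.36 = 3.9·50.5647^0.36 ≈ 16.0121.

y_gold ≈ 16.01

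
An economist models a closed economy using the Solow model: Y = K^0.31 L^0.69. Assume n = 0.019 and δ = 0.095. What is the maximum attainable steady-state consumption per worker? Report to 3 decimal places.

n + δ = 0.019 + 0.095 = 0.114.
Maximizing c = f(k) − (n+δ)·k gives f'(k) = n+δ, i.e. 0.31·k^(0.31−1) = 0.114, so k_gold = (0.31/0.114)^(1/0.69) ≈ 4.2623.
y_gold = 4.2623^0.31 ≈ 1.5674.
c_gold = y_gold − (n+δ)·k_gold = 1.5674 − 0.114·4.2623 ≈ 1.0815.

c_gold ≈ 1.082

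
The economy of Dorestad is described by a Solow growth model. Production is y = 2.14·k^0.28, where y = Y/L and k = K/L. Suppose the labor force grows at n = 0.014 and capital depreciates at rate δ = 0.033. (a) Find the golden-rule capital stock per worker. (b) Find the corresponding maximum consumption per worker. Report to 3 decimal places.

The effective depreciation rate is n + δ = 0.014 + 0.033 = 0.047.
Maximizing c = f(k) − (n+δ)·k gives f'(k) = n+δ, i.e. 0.28·2.14·k^(0.28−1) = 0.047, so k_gold = (0.28·2.14/0.047)^(1/0.72) ≈ 34.3068.
y_gold = 2.14·34.3068^0.28 ≈ 5.7586; c_gold = y_gold − 0.047·k_gold ≈ 4.1462.

(a) k_gold ≈ 34.307; (b) c_gold ≈ 4.146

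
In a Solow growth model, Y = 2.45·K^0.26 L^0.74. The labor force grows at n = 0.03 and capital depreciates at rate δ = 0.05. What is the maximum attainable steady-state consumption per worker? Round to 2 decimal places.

Capital per worker breaks even when investment replaces (n + δ)·k; here n + δ = 0.08.
Setting f'(k) = n+δ gives 0.26·2.45·k^(0.26−1) = 0.08, hence k_gold = (0.26·2.45/0.08)^(1/0.74) ≈ 16.5057.
y_gold = 2.45·16.5057^0.26 ≈ 5.0787.
c_gold = y_gold − (n+δ)·k_gold = 5.0787 − 0.08·16.5057 ≈ 3.7582.

c_gold ≈ 3.76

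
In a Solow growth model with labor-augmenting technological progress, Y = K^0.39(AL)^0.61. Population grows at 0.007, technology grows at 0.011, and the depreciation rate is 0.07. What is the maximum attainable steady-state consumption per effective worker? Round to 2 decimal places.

c_gold ≈ 1.58

Break-even investment rate: n + g + δ = 0.007 + 0.011 + 0.07 = 0.088.
Maximizing c = f(k) − (n+g+δ)·k gives f'(k) = n+g+δ, i.e. 0.39·k^(0.39−1) = 0.088, so k_gold = (0.39/0.088)^(1/0.61) ≈ 11.4808.
y_gold = 11.4808^0.39 ≈ 2.5905.
c_gold = y_gold − (n+g+δ)·k_gold = 2.5905 − 0.088·11.4808 ≈ 1.5802.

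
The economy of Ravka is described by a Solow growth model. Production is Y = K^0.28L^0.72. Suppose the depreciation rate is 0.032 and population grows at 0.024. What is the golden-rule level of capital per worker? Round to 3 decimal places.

Capital per worker breaks even when investment replaces (n + δ)·k; here n + δ = 0.056.
Maximizing c = f(k) − (n+δ)·k gives f'(k) = n+δ, i.e. 0.28·k^(0.28−1) = 0.056, so k_gold = (0.28/0.056)^(1/0.72) ≈ 9.3496.

k_gold ≈ 9.350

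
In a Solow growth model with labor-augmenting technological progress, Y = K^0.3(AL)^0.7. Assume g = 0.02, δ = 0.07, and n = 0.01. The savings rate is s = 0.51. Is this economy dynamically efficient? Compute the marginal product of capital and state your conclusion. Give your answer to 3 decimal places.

dynamically inefficient; MPK ≈ 0.059

Capital per effective worker breaks even when investment replaces (n + g + δ)·k; here n + g + δ = 0.1.
Steady-state k*: s·k^0.3 = 0.1·k gives k* = (0.51/0.1)^(1/0.7) ≈ 10.2521.
MPK = 0.3·10.2521^(-0.7) ≈ 0.0588.
MPK < n+g+δ = 0.1, so the economy is dynamically inefficient (over-saving).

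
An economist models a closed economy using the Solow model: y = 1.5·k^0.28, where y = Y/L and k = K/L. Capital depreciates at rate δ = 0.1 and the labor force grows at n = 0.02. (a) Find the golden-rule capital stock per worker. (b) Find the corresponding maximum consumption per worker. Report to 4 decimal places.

Break-even investment rate: n + δ = 0.02 + 0.1 = 0.12.
At the golden rule the marginal product of capital equals n+δ: 0.28·1.5·k^(0.28−1) = 0.12. Solving, k_gold = (0.28·1.5/0.12)^(1/0.72) ≈ 5.6971.
y_gold = 1.5·5.6971^0.28 ≈ 2.4416; c_gold = y_gold − 0.12·k_gold ≈ 1.7579.

(a) k_gold ≈ 5.6971; (b) c_gold ≈ 1.7579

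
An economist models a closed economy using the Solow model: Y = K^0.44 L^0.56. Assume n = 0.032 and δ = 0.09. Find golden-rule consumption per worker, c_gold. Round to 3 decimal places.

The effective depreciation rate is n + δ = 0.032 + 0.09 = 0.122.
At the golden rule the marginal product of capital equals n+δ: 0.44·k^(0.44−1) = 0.122. Solving, k_gold = (0.44/0.122)^(1/0.56) ≈ 9.8812.
y_gold = 9.8812^0.44 ≈ 2.7398.
c_gold = y_gold − (n+δ)·k_gold = 2.7398 − 0.122·9.8812 ≈ 1.5343.

c_gold ≈ 1.534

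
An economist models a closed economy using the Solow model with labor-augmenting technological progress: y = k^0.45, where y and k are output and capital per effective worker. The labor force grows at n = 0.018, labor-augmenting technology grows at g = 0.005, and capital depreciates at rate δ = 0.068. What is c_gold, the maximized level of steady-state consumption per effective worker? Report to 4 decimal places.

c_gold ≈ 2.0339

n + g + δ = 0.018 + 0.005 + 0.068 = 0.091.
At the golden rule the marginal product of capital equals n+g+δ: 0.45·k^(0.45−1) = 0.091. Solving, k_gold = (0.45/0.091)^(1/0.55) ≈ 18.2864.
y_gold = 18.2864^0.45 ≈ 3.6979.
c_gold = y_gold − (n+g+δ)·k_gold = 3.6979 − 0.091·18.2864 ≈ 2.0339.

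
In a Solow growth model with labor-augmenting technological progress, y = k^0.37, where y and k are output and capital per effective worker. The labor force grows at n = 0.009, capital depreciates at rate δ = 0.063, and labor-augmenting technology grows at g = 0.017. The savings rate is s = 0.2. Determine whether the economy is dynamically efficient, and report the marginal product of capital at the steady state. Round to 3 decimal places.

n + g + δ = 0.009 + 0.017 + 0.063 = 0.089.
Steady-state k*: s·k^0.37 = 0.089·k gives k* = (0.2/0.089)^(1/0.63) ≈ 3.6154.
MPK = 0.37·3.6154^(-0.63) ≈ 0.1646.
MPK > n+g+δ = 0.089, so the economy is dynamically efficient (under-saving).

dynamically efficient; MPK ≈ 0.165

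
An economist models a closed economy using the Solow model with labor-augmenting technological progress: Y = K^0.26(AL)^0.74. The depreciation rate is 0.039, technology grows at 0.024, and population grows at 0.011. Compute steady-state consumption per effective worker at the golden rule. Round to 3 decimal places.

c_gold ≈ 1.151

n + g + δ = 0.011 + 0.024 + 0.039 = 0.074.
Setting f'(k) = n+g+δ gives 0.26·k^(0.26−1) = 0.074, hence k_gold = (0.26/0.074)^(1/0.74) ≈ 5.4637.
y_gold = 5.4637^0.26 ≈ 1.5551.
c_gold = y_gold − (n+g+δ)·k_gold = 1.5551 − 0.074·5.4637 ≈ 1.1507.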